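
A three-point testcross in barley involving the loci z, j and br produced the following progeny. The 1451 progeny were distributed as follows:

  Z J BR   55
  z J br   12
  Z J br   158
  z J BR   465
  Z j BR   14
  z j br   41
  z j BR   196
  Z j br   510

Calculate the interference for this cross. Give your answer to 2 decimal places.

0.19

The two most frequent reciprocal classes, Z j br and z J BR, are the parental types, so the F1 was Z j br / z J BR.
The two rarest classes, Z j BR and z J br, are the double crossovers. Comparing them with the parentals, only the br allele has switched, so br is the middle locus and the order is j – br – z.
j–br: (354 + 26)/1451 = 0.2619; br–z: (96 + 26)/1451 = 0.0841.
Expected DCO frequency = 0.2619 × 0.0841 ≈ 0.02203; observed = 26/1451 ≈ 0.01792.
Coefficient of coincidence = 0.01792/0.02203 ≈ 0.81; interference = 1 − 0.81 = 0.19.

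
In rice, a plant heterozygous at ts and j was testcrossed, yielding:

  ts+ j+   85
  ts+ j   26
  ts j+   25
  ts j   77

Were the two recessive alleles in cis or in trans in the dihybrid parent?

cis

The two most frequent classes are ts+ j+ (85) and ts j (77); these are the parental (non-recombinant) types.
So the F1 carried ts+ j+ on one chromosome and ts j on the other — the recessive alleles are on the same chromosome (cis / coupling).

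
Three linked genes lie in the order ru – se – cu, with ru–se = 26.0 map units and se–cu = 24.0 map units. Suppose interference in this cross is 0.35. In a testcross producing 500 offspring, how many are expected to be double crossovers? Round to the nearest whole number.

Map distances give recombination frequencies of 0.260 and 0.240 for the two intervals.
With interference 0.35 (so coincidence = 0.65), expected double-crossover frequency = 0.260 × 0.240 × 0.65 = 0.04056.
Expected number = 0.04056 × 500 = 20.28 ≈ 20.

20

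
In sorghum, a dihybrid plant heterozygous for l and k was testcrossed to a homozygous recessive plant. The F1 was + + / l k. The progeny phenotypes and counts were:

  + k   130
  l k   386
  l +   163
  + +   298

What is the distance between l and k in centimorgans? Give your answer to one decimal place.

30.0 centimorgans

The recombinant classes are + k and l +: 130 + 163 = 293.
Recombination frequency = 293/977 = 0.2999 ≈ 30.0%, i.e. 30.0 centimorgans.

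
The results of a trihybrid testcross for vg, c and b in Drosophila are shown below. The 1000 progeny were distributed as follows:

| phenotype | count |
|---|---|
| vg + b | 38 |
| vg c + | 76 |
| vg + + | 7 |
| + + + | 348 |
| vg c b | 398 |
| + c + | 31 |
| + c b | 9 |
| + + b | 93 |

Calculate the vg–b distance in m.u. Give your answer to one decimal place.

18.5 m.u.

The two most frequent reciprocal classes, vg c b and + + +, are the parental types, so the F1 was vg c b / + + +.
The two rarest classes, + c b and vg + +, are the double crossovers. Comparing them with the parentals, only the vg allele has switched, so vg is the middle locus and the order is c – vg – b.
Crossovers in the vg–b interval produce the single-crossover classes vg c + and + + b (76 + 93 = 169) plus the double crossovers (16).
RF(vg–b) = (169 + 16) / 1000 = 185/1000 = 0.1850 → 18.5 m.u.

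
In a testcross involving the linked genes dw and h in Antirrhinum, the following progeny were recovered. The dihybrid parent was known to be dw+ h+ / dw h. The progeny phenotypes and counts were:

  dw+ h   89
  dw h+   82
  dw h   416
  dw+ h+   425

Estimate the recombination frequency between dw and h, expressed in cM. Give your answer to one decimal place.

The recombinant classes are dw+ h and dw h+: 89 + 82 = 171.
Recombination frequency = 171/1012 = 0.1690 ≈ 16.9%, i.e. 16.9 cM.

16.9 cM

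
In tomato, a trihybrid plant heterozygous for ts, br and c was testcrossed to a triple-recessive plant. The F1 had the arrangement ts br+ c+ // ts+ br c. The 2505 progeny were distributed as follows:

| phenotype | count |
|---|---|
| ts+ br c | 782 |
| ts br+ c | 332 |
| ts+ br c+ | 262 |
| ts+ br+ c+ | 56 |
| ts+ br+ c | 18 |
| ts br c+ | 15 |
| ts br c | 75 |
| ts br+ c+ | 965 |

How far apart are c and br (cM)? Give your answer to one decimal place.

25.0 cM

The two rarest classes, ts br c+ and ts+ br+ c, are the double crossovers. Comparing them with the parentals, only the br allele has switched, so br is the middle locus and the order is c – br – ts.
Crossovers in the c–br interval produce the single-crossover classes ts br+ c and ts+ br c+ (332 + 262 = 594) plus the double crossovers (33).
RF(c–br) = (594 + 33) / 2505 = 627/2505 = 0.2503 → 25.0 cM.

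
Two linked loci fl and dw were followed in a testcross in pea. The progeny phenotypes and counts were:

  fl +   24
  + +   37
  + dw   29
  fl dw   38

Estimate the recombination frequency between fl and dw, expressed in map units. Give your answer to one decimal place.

41.4 map units

The two most frequent classes, + + (37) and fl dw (38), are the parental types, so the F1 was + + / fl dw.
The recombinant classes are + dw and fl +: 29 + 24 = 53.
Recombination frequency = 53/128 = 0.4141 ≈ 41.4%, i.e. 41.4 map units.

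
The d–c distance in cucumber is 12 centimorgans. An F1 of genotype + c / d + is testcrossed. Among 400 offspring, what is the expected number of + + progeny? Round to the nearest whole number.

A map distance of 12 centimorgans corresponds to a recombination frequency of 0.120.
The F1 is + c / d +, so + + is a recombinant gamete class with expected frequency r/2 = 0.120/2 = 0.0600.
Expected number = 0.0600 × 400 = 24.00 ≈ 24.

24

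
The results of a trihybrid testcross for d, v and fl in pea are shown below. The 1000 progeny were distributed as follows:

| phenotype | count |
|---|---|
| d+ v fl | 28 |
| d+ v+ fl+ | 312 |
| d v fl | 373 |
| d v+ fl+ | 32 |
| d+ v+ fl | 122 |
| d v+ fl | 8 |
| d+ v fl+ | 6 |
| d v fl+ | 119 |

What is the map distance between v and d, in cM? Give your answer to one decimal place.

The two most frequent reciprocal classes, d v fl and d+ v+ fl+, are the parental types, so the F1 was d v fl / d+ v+ fl+.
The two rarest classes, d v+ fl and d+ v fl+, are the double crossovers. Comparing them with the parentals, only the v allele has switched, so v is the middle locus and the order is d – v – fl.
Crossovers in the d–v interval produce the single-crossover classes d+ v fl and d v+ fl+ (28 + 32 = 60) plus the double crossovers (14).
RF(d–v) = (60 + 14) / 1000 = 74/1000 = 0.0740 → 7.4 cM.

7.4 cM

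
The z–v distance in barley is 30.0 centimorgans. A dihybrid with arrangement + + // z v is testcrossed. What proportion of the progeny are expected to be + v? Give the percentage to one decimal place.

15.0%

A map distance of 30.0 centimorgans corresponds to a recombination frequency of 0.300.
The F1 is + + / z v, so + v is a recombinant gamete class with expected frequency r/2 = 0.300/2 = 0.1500.
That is 0.1500 = 15.0% of the progeny.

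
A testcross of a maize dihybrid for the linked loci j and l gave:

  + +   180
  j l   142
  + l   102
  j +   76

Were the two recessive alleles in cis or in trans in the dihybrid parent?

The two most frequent classes are + + (180) and j l (142); these are the parental (non-recombinant) types.
So the F1 carried + + on one chromosome and j l on the other — the recessive alleles are on the same chromosome (cis / coupling).

cis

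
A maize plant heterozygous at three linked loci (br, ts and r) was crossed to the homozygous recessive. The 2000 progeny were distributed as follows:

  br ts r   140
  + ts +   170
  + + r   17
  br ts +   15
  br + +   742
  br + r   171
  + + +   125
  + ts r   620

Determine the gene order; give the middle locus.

ts

The two most frequent reciprocal classes, + ts r and br + +, are the parental types, so the F1 was + ts r / br + +.
The two rarest classes, + + r and br ts +, are the double crossovers. Comparing them with the parentals, only the ts allele has switched, so ts is the middle locus and the order is r – ts – br.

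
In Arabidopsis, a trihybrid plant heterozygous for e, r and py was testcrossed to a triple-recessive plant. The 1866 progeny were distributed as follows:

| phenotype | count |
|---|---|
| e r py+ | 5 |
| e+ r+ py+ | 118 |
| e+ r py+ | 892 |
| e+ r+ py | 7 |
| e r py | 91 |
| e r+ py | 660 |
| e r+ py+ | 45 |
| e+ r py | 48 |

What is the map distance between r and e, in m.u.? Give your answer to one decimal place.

11.8 m.u.

The two most frequent reciprocal classes, e r+ py and e+ r py+, are the parental types, so the F1 was e r+ py / e+ r py+.
The two rarest classes, e+ r+ py and e r py+, are the double crossovers. Comparing them with the parentals, only the e allele has switched, so e is the middle locus and the order is py – e – r.
Crossovers in the e–r interval produce the single-crossover classes e r py and e+ r+ py+ (91 + 118 = 209) plus the double crossovers (12).
RF(e–r) = (209 + 12) / 1866 = 221/1866 = 0.1184 → 11.8 m.u.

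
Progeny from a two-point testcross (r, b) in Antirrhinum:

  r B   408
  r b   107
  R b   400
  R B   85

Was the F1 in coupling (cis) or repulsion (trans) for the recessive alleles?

trans

The two most frequent classes are R b (400) and r B (408); these are the parental (non-recombinant) types.
So the F1 carried R b on one chromosome and r B on the other — the recessive alleles are on opposite chromosomes (trans / repulsion).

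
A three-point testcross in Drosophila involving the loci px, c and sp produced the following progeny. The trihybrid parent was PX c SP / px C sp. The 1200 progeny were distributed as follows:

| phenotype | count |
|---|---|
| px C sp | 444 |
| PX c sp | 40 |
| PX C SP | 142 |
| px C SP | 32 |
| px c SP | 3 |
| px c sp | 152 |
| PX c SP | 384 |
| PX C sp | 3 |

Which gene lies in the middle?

px

The two rarest classes, px c SP and PX C sp, are the double crossovers. Comparing them with the parentals, only the px allele has switched, so px is the middle locus and the order is c – px – sp.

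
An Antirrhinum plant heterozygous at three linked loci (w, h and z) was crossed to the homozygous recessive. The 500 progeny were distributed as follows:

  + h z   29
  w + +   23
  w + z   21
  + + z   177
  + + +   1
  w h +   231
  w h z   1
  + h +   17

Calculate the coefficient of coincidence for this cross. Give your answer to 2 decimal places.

The two most frequent reciprocal classes, w h + and + + z, are the parental types, so the F1 was w h + / + + z.
The two rarest classes, w h z and + + +, are the double crossovers. Comparing them with the parentals, only the z allele has switched, so z is the middle locus and the order is h – z – w.
h–z: (52 + 2)/500 = 0.1080; z–w: (38 + 2)/500 = 0.0800.
Expected DCO frequency = 0.1080 × 0.0800 ≈ 0.00864; observed = 2/500 ≈ 0.00400.
Coefficient of coincidence = 0.00400/0.00864 ≈ 0.46.

0.46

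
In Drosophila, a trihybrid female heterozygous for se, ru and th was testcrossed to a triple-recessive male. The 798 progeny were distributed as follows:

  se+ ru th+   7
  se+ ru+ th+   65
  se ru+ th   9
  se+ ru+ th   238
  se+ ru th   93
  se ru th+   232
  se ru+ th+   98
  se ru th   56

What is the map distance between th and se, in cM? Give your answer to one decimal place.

17.2 cM

The two most frequent reciprocal classes, se+ ru+ th and se ru th+, are the parental types, so the F1 was se+ ru+ th / se ru th+.
The two rarest classes, se ru+ th and se+ ru th+, are the double crossovers. Comparing them with the parentals, only the se allele has switched, so se is the middle locus and the order is th – se – ru.
Crossovers in the th–se interval produce the single-crossover classes se+ ru+ th+ and se ru th (65 + 56 = 121) plus the double crossovers (16).
RF(th–se) = (121 + 16) / 798 = 137/798 = 0.1717 → 17.2 cM.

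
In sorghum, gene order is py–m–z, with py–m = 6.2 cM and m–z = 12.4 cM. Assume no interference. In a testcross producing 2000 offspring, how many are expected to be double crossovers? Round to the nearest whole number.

Map distances give recombination frequencies of 0.062 and 0.124 for the two intervals.
With no interference, expected double-crossover frequency = 0.062 × 0.124 = 0.00769.
Expected number = 0.00769 × 2000 = 15.38 ≈ 15.

15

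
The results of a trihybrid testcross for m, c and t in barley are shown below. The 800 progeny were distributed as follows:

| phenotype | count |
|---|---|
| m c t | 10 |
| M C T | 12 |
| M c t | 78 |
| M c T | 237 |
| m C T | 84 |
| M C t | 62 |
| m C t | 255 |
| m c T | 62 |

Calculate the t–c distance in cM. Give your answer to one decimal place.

23.0 cM

The two most frequent reciprocal classes, M c T and m C t, are the parental types, so the F1 was M c T / m C t.
The two rarest classes, M C T and m c t, are the double crossovers. Comparing them with the parentals, only the c allele has switched, so c is the middle locus and the order is m – c – t.
Crossovers in the c–t interval produce the single-crossover classes M c t and m C T (78 + 84 = 162) plus the double crossovers (22).
RF(c–t) = (162 + 22) / 800 = 184/800 = 0.2300 → 23.0 cM.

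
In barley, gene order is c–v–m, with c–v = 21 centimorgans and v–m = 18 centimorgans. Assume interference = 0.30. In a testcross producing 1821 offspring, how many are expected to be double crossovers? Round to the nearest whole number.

Map distances give recombination frequencies of 0.210 and 0.180 for the two intervals.
With interference 0.30 (so coincidence = 0.70), expected double-crossover frequency = 0.210 × 0.180 × 0.70 = 0.02646.
Expected number = 0.02646 × 1821 = 48.18 ≈ 48.

48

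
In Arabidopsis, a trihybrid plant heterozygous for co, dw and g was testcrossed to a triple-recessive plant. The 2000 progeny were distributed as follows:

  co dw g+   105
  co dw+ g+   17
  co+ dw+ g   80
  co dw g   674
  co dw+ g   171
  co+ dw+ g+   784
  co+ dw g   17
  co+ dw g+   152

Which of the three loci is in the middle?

The two most frequent reciprocal classes, co dw g and co+ dw+ g+, are the parental types, so the F1 was co dw g / co+ dw+ g+.
The two rarest classes, co+ dw g and co dw+ g+, are the double crossovers. Comparing them with the parentals, only the co allele has switched, so co is the middle locus and the order is dw – co – g.

co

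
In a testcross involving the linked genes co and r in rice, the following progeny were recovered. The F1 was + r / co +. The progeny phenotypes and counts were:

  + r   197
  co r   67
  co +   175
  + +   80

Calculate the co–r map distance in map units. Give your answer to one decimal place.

28.3 map units

The recombinant classes are + + and co r: 80 + 67 = 147.
Recombination frequency = 147/519 = 0.2832 ≈ 28.3%, i.e. 28.3 map units.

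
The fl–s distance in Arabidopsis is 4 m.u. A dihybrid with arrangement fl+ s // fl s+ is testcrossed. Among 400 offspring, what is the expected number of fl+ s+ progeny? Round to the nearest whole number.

A map distance of 4 m.u. corresponds to a recombination frequency of 0.040.
The F1 is fl+ s / fl s+, so fl+ s+ is a recombinant gamete class with expected frequency r/2 = 0.040/2 = 0.0200.
Expected number = 0.0200 × 400 = 8.00 ≈ 8.

8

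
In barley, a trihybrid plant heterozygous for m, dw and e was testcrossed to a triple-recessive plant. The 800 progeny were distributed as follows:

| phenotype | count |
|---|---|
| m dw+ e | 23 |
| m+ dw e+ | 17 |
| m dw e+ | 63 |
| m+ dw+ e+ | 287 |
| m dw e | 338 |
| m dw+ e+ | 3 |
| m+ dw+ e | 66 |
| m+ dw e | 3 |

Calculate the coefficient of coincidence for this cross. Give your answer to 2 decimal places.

The two most frequent reciprocal classes, m+ dw+ e+ and m dw e, are the parental types, so the F1 was m+ dw+ e+ / m dw e.
The two rarest classes, m dw+ e+ and m+ dw e, are the double crossovers. Comparing them with the parentals, only the m allele has switched, so m is the middle locus and the order is e – m – dw.
e–m: (129 + 6)/800 = 0.1688; m–dw: (40 + 6)/800 = 0.0575.
Expected DCO frequency = 0.1688 × 0.0575 ≈ 0.00971; observed = 6/800 ≈ 0.00750.
Coefficient of coincidence = 0.00750/0.00971 ≈ 0.77.

0.77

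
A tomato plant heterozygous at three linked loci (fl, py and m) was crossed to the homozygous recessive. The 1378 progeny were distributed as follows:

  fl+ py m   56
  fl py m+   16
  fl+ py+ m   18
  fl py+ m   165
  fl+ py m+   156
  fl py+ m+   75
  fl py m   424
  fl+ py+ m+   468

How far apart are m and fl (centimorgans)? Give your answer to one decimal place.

The two most frequent reciprocal classes, fl+ py+ m+ and fl py m, are the parental types, so the F1 was fl+ py+ m+ / fl py m.
The two rarest classes, fl+ py+ m and fl py m+, are the double crossovers. Comparing them with the parentals, only the m allele has switched, so m is the middle locus and the order is py – m – fl.
Crossovers in the m–fl interval produce the single-crossover classes fl py+ m+ and fl+ py m (75 + 56 = 131) plus the double crossovers (34).
RF(m–fl) = (131 + 34) / 1378 = 165/1378 = 0.1197 → 12.0 centimorgans.

12.0 centimorgans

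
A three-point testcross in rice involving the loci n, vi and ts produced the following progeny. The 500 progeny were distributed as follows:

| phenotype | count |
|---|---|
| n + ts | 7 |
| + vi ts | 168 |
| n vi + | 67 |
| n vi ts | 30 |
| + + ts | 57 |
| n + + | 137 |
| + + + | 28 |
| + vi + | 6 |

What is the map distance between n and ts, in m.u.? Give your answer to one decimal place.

14.2 m.u.

The two most frequent reciprocal classes, + vi ts and n + +, are the parental types, so the F1 was + vi ts / n + +.
The two rarest classes, + vi + and n + ts, are the double crossovers. Comparing them with the parentals, only the ts allele has switched, so ts is the middle locus and the order is n – ts – vi.
Crossovers in the n–ts interval produce the single-crossover classes n vi ts and + + + (30 + 28 = 58) plus the double crossovers (13).
RF(n–ts) = (58 + 13) / 500 = 71/500 = 0.1420 → 14.2 m.u.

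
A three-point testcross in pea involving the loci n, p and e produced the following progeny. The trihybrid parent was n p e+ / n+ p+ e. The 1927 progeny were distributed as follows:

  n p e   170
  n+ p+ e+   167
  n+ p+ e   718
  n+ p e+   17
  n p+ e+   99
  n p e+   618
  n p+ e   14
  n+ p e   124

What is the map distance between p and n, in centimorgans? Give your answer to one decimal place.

The two rarest classes, n+ p e+ and n p+ e, are the double crossovers. Comparing them with the parentals, only the n allele has switched, so n is the middle locus and the order is p – n – e.
Crossovers in the p–n interval produce the single-crossover classes n p+ e+ and n+ p e (99 + 124 = 223) plus the double crossovers (31).
RF(p–n) = (223 + 31) / 1927 = 254/1927 = 0.1318 → 13.2 centimorgans.

13.2 centimorgans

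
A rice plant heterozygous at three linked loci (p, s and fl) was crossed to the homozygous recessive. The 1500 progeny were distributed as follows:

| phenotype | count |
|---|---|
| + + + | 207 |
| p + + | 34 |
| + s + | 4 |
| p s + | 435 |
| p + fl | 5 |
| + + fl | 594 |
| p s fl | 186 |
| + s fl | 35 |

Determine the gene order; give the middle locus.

The two most frequent reciprocal classes, + + fl and p s +, are the parental types, so the F1 was + + fl / p s +.
The two rarest classes, p + fl and + s +, are the double crossovers. Comparing them with the parentals, only the p allele has switched, so p is the middle locus and the order is fl – p – s.

p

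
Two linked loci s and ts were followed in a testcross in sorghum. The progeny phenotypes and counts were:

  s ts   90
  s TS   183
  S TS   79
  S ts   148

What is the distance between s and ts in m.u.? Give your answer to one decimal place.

33.8 m.u.

The two most frequent classes, S ts (148) and s TS (183), are the parental types, so the F1 was S ts / s TS.
The recombinant classes are S TS and s ts: 79 + 90 = 169.
Recombination frequency = 169/500 = 0.3380 ≈ 33.8%, i.e. 33.8 m.u.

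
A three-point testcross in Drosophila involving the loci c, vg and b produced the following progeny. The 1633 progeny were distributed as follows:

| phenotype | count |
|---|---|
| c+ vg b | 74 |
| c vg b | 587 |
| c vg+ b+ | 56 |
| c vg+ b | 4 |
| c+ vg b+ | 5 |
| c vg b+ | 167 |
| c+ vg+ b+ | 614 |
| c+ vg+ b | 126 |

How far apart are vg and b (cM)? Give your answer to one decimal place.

The two most frequent reciprocal classes, c+ vg+ b+ and c vg b, are the parental types, so the F1 was c+ vg+ b+ / c vg b.
The two rarest classes, c+ vg b+ and c vg+ b, are the double crossovers. Comparing them with the parentals, only the vg allele has switched, so vg is the middle locus and the order is c – vg – b.
Crossovers in the vg–b interval produce the single-crossover classes c+ vg+ b and c vg b+ (126 + 167 = 293) plus the double crossovers (9).
RF(vg–b) = (293 + 9) / 1633 = 302/1633 = 0.1849 → 18.5 cM.

18.5 cM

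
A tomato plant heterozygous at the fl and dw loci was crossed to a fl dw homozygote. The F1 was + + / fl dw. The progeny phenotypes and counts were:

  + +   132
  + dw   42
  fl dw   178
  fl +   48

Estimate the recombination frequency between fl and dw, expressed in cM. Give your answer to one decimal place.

The recombinant classes are + dw and fl +: 42 + 48 = 90.
Recombination frequency = 90/400 = 0.2250 ≈ 22.5%, i.e. 22.5 cM.

22.5 cM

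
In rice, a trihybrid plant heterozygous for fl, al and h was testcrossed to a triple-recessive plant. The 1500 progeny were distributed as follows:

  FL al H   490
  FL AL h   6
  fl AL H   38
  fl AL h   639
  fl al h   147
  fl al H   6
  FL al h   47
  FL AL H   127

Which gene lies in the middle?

The two most frequent reciprocal classes, FL al H and fl AL h, are the parental types, so the F1 was FL al H / fl AL h.
The two rarest classes, fl al H and FL AL h, are the double crossovers. Comparing them with the parentals, only the fl allele has switched, so fl is the middle locus and the order is al – fl – h.

fl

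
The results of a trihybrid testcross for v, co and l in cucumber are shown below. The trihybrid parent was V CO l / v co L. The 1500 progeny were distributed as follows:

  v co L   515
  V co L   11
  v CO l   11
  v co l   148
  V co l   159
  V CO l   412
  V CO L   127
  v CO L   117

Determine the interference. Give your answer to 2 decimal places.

0.63

The two rarest classes, v CO l and V co L, are the double crossovers. Comparing them with the parentals, only the v allele has switched, so v is the middle locus and the order is l – v – co.
l–v: (275 + 22)/1500 = 0.1980; v–co: (276 + 22)/1500 = 0.1987.
Expected DCO frequency = 0.1980 × 0.1987 ≈ 0.03934; observed = 22/1500 ≈ 0.01467.
Coefficient of coincidence = 0.01467/0.03934 ≈ 0.37; interference = 1 − 0.37 = 0.63.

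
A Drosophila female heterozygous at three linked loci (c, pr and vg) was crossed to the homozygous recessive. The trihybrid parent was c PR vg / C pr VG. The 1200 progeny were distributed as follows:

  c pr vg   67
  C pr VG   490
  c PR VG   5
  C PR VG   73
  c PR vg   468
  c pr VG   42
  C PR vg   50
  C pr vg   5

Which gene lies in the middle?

vg

The two rarest classes, c PR VG and C pr vg, are the double crossovers. Comparing them with the parentals, only the vg allele has switched, so vg is the middle locus and the order is pr – vg – c.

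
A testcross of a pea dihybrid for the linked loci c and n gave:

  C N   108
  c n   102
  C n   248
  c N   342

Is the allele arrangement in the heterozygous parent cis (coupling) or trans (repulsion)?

The two most frequent classes are C n (248) and c N (342); these are the parental (non-recombinant) types.
So the F1 carried C n on one chromosome and c N on the other — the recessive alleles are on opposite chromosomes (trans / repulsion).

trans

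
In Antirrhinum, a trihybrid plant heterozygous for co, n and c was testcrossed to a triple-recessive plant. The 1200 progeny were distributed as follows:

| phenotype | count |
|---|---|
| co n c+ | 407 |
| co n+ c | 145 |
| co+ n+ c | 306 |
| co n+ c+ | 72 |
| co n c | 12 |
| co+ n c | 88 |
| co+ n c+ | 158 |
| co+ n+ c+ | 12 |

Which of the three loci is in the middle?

c

The two most frequent reciprocal classes, co+ n+ c and co n c+, are the parental types, so the F1 was co+ n+ c / co n c+.
The two rarest classes, co+ n+ c+ and co n c, are the double crossovers. Comparing them with the parentals, only the c allele has switched, so c is the middle locus and the order is n – c – co.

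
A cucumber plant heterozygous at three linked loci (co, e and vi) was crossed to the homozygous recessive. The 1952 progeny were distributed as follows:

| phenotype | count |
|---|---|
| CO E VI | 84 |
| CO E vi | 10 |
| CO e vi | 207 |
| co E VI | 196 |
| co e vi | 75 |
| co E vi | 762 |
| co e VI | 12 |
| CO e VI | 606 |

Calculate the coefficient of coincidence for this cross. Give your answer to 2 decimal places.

The two most frequent reciprocal classes, CO e VI and co E vi, are the parental types, so the F1 was CO e VI / co E vi.
The two rarest classes, co e VI and CO E vi, are the double crossovers. Comparing them with the parentals, only the co allele has switched, so co is the middle locus and the order is vi – co – e.
vi–co: (403 + 22)/1952 = 0.2177; co–e: (159 + 22)/1952 = 0.0927.
Expected DCO frequency = 0.2177 × 0.0927 ≈ 0.02018; observed = 22/1952 ≈ 0.01127.
Coefficient of coincidence = 0.01127/0.02018 ≈ 0.56.

0.56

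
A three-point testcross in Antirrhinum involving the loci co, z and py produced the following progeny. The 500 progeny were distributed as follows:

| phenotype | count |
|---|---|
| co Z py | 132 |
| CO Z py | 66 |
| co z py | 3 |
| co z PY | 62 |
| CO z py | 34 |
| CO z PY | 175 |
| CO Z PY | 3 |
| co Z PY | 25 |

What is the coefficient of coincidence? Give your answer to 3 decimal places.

The two most frequent reciprocal classes, co Z py and CO z PY, are the parental types, so the F1 was co Z py / CO z PY.
The two rarest classes, co z py and CO Z PY, are the double crossovers. Comparing them with the parentals, only the z allele has switched, so z is the middle locus and the order is py – z – co.
py–z: (59 + 6)/500 = 0.1300; z–co: (128 + 6)/500 = 0.2680.
Expected DCO frequency = 0.1300 × 0.2680 ≈ 0.03484; observed = 6/500 ≈ 0.01200.
Coefficient of coincidence = 0.01200/0.03484 ≈ 0.344.

0.344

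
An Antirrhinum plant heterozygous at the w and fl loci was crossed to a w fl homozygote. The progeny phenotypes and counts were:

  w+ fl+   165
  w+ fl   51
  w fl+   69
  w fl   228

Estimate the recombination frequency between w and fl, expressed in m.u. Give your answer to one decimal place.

The two most frequent classes, w+ fl+ (165) and w fl (228), are the parental types, so the F1 was w+ fl+ / w fl.
The recombinant classes are w+ fl and w fl+: 51 + 69 = 120.
Recombination frequency = 120/513 = 0.2339 ≈ 23.4%, i.e. 23.4 m.u.

23.4 m.u.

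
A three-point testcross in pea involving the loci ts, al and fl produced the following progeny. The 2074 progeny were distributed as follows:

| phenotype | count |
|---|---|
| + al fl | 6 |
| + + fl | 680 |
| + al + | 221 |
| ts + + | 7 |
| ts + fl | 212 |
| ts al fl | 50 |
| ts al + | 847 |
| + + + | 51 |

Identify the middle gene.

The two most frequent reciprocal classes, ts al + and + + fl, are the parental types, so the F1 was ts al + / + + fl.
The two rarest classes, ts + + and + al fl, are the double crossovers. Comparing them with the parentals, only the al allele has switched, so al is the middle locus and the order is ts – al – fl.

al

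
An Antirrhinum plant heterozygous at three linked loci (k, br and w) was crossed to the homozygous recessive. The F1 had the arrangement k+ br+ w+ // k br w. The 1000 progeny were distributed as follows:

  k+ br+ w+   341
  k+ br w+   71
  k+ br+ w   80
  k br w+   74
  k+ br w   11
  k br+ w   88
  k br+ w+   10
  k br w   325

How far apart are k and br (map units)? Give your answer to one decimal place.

The two rarest classes, k br+ w+ and k+ br w, are the double crossovers. Comparing them with the parentals, only the k allele has switched, so k is the middle locus and the order is w – k – br.
Crossovers in the k–br interval produce the single-crossover classes k+ br w+ and k br+ w (71 + 88 = 159) plus the double crossovers (21).
RF(k–br) = (159 + 21) / 1000 = 180/1000 = 0.1800 → 18.0 map units.

18.0 map units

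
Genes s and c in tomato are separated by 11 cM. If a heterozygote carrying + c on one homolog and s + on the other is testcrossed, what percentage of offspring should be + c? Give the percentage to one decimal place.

44.5%

A map distance of 11 cM corresponds to a recombination frequency of 0.110.
The F1 is + c / s +, so + c is a parental gamete class with expected frequency (1 − r)/2 = 0.890/2 = 0.4450.
That is 0.4450 = 44.5% of the progeny.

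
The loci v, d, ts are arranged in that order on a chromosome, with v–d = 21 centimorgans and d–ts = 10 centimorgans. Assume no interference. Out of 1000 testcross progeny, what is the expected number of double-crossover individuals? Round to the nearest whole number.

21

Map distances give recombination frequencies of 0.210 and 0.100 for the two intervals.
With no interference, expected double-crossover frequency = 0.210 × 0.100 = 0.02100.
Expected number = 0.02100 × 1000 = 21.00 ≈ 21.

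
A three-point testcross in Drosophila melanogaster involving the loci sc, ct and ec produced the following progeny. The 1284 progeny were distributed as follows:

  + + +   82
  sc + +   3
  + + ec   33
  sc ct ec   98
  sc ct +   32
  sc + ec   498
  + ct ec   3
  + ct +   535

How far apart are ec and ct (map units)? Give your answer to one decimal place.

14.5 map units

The two most frequent reciprocal classes, + ct + and sc + ec, are the parental types, so the F1 was + ct + / sc + ec.
The two rarest classes, + ct ec and sc + +, are the double crossovers. Comparing them with the parentals, only the ec allele has switched, so ec is the middle locus and the order is sc – ec – ct.
Crossovers in the ec–ct interval produce the single-crossover classes + + + and sc ct ec (82 + 98 = 180) plus the double crossovers (6).
RF(ec–ct) = (180 + 6) / 1284 = 186/1284 = 0.1449 → 14.5 map units.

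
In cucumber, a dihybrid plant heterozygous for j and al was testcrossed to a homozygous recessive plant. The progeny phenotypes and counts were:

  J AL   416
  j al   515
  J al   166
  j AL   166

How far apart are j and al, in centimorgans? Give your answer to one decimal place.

The two most frequent classes, J AL (416) and j al (515), are the parental types, so the F1 was J AL / j al.
The recombinant classes are J al and j AL: 166 + 166 = 332.
Recombination frequency = 332/1263 = 0.2629 ≈ 26.3%, i.e. 26.3 centimorgans.

26.3 centimorgans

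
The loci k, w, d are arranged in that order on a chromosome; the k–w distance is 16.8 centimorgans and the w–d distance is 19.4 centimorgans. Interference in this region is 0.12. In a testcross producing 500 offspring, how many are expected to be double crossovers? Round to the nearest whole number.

14

Map distances give recombination frequencies of 0.168 and 0.194 for the two intervals.
With interference 0.12 (so coincidence = 0.88), expected double-crossover frequency = 0.168 × 0.194 × 0.88 = 0.02868.
Expected number = 0.02868 × 500 = 14.34 ≈ 14.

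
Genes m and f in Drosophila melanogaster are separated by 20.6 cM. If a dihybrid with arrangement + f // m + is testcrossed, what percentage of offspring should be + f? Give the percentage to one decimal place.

A map distance of 20.6 cM corresponds to a recombination frequency of 0.206.
The F1 is + f / m +, so + f is a parental gamete class with expected frequency (1 − r)/2 = 0.794/2 = 0.3970.
That is 0.3970 = 39.7% of the progeny.

39.7%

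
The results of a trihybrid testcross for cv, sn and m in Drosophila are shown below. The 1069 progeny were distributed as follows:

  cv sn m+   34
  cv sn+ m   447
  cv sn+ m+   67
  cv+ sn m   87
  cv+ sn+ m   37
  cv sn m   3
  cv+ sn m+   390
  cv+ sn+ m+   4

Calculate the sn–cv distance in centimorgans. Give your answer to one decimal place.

7.3 centimorgans

The two most frequent reciprocal classes, cv sn+ m and cv+ sn m+, are the parental types, so the F1 was cv sn+ m / cv+ sn m+.
The two rarest classes, cv sn m and cv+ sn+ m+, are the double crossovers. Comparing them with the parentals, only the sn allele has switched, so sn is the middle locus and the order is m – sn – cv.
Crossovers in the sn–cv interval produce the single-crossover classes cv+ sn+ m and cv sn m+ (37 + 34 = 71) plus the double crossovers (7).
RF(sn–cv) = (71 + 7) / 1069 = 78/1069 = 0.0730 → 7.3 centimorgans.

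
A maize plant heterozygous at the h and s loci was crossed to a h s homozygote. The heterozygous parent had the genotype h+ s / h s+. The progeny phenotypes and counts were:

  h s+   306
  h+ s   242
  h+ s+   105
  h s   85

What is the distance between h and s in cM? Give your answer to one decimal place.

25.7 cM

The recombinant classes are h+ s+ and h s: 105 + 85 = 190.
Recombination frequency = 190/738 = 0.2575 ≈ 25.7%, i.e. 25.7 cM.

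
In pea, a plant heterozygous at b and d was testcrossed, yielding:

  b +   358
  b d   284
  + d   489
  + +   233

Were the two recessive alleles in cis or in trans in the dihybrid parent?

The two most frequent classes are + d (489) and b + (358); these are the parental (non-recombinant) types.
So the F1 carried + d on one chromosome and b + on the other — the recessive alleles are on opposite chromosomes (trans / repulsion).

trans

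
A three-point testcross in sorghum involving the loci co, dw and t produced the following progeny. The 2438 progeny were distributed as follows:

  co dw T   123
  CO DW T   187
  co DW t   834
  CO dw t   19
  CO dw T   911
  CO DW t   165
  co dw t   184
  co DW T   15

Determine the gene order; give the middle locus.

The two most frequent reciprocal classes, co DW t and CO dw T, are the parental types, so the F1 was co DW t / CO dw T.
The two rarest classes, co DW T and CO dw t, are the double crossovers. Comparing them with the parentals, only the t allele has switched, so t is the middle locus and the order is dw – t – co.

t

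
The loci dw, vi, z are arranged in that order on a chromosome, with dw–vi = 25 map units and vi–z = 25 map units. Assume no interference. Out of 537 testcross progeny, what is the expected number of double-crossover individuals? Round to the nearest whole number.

34

Map distances give recombination frequencies of 0.250 and 0.250 for the two intervals.
With no interference, expected double-crossover frequency = 0.250 × 0.250 = 0.06250.
Expected number = 0.06250 × 537 = 33.56 ≈ 34.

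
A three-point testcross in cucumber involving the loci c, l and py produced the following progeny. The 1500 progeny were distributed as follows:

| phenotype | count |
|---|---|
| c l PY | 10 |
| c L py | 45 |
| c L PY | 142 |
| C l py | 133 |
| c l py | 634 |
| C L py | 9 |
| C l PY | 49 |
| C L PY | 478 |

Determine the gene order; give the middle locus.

py

The two most frequent reciprocal classes, C L PY and c l py, are the parental types, so the F1 was C L PY / c l py.
The two rarest classes, C L py and c l PY, are the double crossovers. Comparing them with the parentals, only the py allele has switched, so py is the middle locus and the order is l – py – c.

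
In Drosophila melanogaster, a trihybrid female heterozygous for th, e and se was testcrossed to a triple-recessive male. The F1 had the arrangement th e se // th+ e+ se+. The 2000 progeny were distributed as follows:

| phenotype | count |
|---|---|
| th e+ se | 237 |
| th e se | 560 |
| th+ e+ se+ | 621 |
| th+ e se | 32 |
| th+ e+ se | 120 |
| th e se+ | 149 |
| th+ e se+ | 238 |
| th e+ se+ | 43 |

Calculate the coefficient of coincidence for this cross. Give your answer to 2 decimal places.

The two rarest classes, th+ e se and th e+ se+, are the double crossovers. Comparing them with the parentals, only the th allele has switched, so th is the middle locus and the order is se – th – e.
se–th: (269 + 75)/2000 = 0.1720; th–e: (475 + 75)/2000 = 0.2750.
Expected DCO frequency = 0.1720 × 0.2750 ≈ 0.04730; observed = 75/2000 ≈ 0.03750.
Coefficient of coincidence = 0.03750/0.04730 ≈ 0.79.

0.79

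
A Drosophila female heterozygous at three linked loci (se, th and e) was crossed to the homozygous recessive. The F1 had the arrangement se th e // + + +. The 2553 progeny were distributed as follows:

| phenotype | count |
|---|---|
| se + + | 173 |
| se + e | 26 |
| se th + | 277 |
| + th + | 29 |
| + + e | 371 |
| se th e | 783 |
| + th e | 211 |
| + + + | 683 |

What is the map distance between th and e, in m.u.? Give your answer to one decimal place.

27.5 m.u.

The two rarest classes, se + e and + th +, are the double crossovers. Comparing them with the parentals, only the th allele has switched, so th is the middle locus and the order is se – th – e.
Crossovers in the th–e interval produce the single-crossover classes se th + and + + e (277 + 371 = 648) plus the double crossovers (55).
RF(th–e) = (648 + 55) / 2553 = 703/2553 = 0.2754 → 27.5 m.u.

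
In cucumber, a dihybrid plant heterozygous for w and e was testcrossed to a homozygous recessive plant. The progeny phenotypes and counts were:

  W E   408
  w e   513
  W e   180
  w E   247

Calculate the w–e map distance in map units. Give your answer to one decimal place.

31.7 map units

The two most frequent classes, W E (408) and w e (513), are the parental types, so the F1 was W E / w e.
The recombinant classes are W e and w E: 180 + 247 = 427.
Recombination frequency = 427/1348 = 0.3168 ≈ 31.7%, i.e. 31.7 map units.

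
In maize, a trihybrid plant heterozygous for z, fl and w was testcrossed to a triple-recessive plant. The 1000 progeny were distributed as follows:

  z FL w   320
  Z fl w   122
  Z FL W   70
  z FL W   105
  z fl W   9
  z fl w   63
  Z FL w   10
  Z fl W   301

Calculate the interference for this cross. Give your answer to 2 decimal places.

0.49

The two most frequent reciprocal classes, z FL w and Z fl W, are the parental types, so the F1 was z FL w / Z fl W.
The two rarest classes, Z FL w and z fl W, are the double crossovers. Comparing them with the parentals, only the z allele has switched, so z is the middle locus and the order is w – z – fl.
w–z: (227 + 19)/1000 = 0.2460; z–fl: (133 + 19)/1000 = 0.1520.
Expected DCO frequency = 0.2460 × 0.1520 ≈ 0.03739; observed = 19/1000 ≈ 0.01900.
Coefficient of coincidence = 0.01900/0.03739 ≈ 0.51; interference = 1 − 0.51 = 0.49.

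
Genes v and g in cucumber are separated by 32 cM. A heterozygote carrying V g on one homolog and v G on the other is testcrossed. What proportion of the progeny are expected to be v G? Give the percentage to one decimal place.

34.0%

A map distance of 32 cM corresponds to a recombination frequency of 0.320.
The F1 is V g / v G, so v G is a parental gamete class with expected frequency (1 − r)/2 = 0.680/2 = 0.3400.
That is 0.3400 = 34.0% of the progeny.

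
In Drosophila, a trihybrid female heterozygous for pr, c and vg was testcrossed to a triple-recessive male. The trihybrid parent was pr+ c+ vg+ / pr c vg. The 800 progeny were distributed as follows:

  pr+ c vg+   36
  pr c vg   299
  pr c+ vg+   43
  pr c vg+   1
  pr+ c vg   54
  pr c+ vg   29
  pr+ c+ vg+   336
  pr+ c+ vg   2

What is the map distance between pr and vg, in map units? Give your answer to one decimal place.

12.5 map units

The two rarest classes, pr+ c+ vg and pr c vg+, are the double crossovers. Comparing them with the parentals, only the vg allele has switched, so vg is the middle locus and the order is pr – vg – c.
Crossovers in the pr–vg interval produce the single-crossover classes pr c+ vg+ and pr+ c vg (43 + 54 = 97) plus the double crossovers (3).
RF(pr–vg) = (97 + 3) / 800 = 100/800 = 0.1250 → 12.5 map units.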